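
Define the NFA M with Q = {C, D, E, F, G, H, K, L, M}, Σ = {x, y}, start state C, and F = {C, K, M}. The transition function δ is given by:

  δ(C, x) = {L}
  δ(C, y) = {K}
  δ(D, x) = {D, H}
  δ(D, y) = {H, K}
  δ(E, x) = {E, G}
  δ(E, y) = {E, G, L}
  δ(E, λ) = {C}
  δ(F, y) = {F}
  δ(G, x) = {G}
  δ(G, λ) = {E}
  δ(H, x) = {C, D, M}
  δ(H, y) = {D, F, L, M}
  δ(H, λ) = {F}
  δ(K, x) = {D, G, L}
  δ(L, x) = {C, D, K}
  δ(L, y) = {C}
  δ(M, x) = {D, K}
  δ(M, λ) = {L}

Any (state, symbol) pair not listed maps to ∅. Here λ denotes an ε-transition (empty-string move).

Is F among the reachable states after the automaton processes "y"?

No

Start in {C}.
Read 'y': C→{K}; now {K}.
State F is not in {K}.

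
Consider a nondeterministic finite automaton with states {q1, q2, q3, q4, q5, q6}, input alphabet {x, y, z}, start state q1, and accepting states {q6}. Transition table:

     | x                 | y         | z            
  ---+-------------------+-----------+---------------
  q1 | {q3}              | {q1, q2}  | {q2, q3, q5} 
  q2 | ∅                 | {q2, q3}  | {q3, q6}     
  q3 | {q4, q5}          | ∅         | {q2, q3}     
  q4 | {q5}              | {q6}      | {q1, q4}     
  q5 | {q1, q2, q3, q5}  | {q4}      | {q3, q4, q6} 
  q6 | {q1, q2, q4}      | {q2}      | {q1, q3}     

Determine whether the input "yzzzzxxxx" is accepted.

Start in {q1}.
Read 'y': {q1} → {q1, q2}.
Read 'z': {q1, q2} → {q2, q3, q5, q6}.
Read 'z': {q2, q3, q5, q6} → {q1, q2, q3, q4, q6}.
Read 'z': {q1, q2, q3, q4, q6} → {q1, q2, q3, q4, q5, q6}.
Read 'z': {q1, q2, q3, q4, q5, q6} → {q1, q2, q3, q4, q5, q6}.
Read 'x': {q1, q2, q3, q4, q5, q6} → {q1, q2, q3, q4, q5}.
Read 'x': {q1, q2, q3, q4, q5} → {q1, q2, q3, q4, q5}.
Read 'x': {q1, q2, q3, q4, q5} → {q1, q2, q3, q4, q5}.
Read 'x': {q1, q2, q3, q4, q5} → {q1, q2, q3, q4, q5}.
The final set {q1, q2, q3, q4, q5} contains no accepting state.

No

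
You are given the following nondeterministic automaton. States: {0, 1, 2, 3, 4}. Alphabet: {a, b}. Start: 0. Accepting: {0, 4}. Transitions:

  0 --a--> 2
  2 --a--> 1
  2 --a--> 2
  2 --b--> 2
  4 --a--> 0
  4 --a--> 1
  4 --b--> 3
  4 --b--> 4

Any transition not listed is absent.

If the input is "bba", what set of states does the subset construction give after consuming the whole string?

∅

Start in {0}.
Read 'b': 0→∅; now ∅.
The set is empty and remains empty for the remaining 2 symbols.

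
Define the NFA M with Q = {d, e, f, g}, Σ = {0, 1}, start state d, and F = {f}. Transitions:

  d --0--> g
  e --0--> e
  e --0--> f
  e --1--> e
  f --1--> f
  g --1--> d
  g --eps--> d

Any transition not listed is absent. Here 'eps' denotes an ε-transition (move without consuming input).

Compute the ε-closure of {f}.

{f}

Begin with {f}.
No ε-moves leave this set, so the closure equals the set itself.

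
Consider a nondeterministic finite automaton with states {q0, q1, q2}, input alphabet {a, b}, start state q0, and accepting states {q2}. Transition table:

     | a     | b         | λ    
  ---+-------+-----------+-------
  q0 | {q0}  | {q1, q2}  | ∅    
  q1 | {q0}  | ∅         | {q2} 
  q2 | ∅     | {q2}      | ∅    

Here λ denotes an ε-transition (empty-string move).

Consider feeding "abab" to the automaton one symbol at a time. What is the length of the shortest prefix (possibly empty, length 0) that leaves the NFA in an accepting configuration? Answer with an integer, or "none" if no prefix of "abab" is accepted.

Start in {q0}.
Read 'a': q0→{q0}; now {q0}.
Read 'b': q0→{q1, q2}; now {q1, q2}.
None of the earlier sets intersect F, but {q1, q2} does.

2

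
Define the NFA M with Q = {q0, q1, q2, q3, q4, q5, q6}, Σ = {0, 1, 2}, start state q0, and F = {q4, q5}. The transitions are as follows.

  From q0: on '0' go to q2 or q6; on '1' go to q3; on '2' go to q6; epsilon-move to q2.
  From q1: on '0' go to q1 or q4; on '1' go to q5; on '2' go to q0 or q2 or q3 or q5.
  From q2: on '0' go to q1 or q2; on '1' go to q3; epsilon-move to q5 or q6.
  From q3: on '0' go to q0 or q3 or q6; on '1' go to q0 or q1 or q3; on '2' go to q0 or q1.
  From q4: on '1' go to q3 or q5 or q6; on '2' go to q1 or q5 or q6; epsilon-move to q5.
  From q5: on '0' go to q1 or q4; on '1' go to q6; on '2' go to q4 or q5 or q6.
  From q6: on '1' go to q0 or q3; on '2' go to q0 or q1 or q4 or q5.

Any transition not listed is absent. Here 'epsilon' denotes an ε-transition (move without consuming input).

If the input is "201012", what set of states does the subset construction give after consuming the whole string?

Start: ε-closure({q0}) = {q0, q2, q5, q6}.
Read '2': {q0, q2, q5, q6} → {q0, q1, q2, q4, q5, q6}.
Read '0': {q0, q1, q2, q4, q5, q6} → {q1, q2, q4, q5, q6}.
Read '1': {q1, q2, q4, q5, q6} → {q0, q2, q3, q5, q6}.
Read '0': {q0, q2, q3, q5, q6} → {q0, q1, q2, q3, q4, q5, q6}.
Read '1': {q0, q1, q2, q3, q4, q5, q6} → {q0, q1, q2, q3, q5, q6}.
Read '2': {q0, q1, q2, q3, q5, q6} → {q0, q1, q2, q3, q4, q5, q6}.

{q0, q1, q2, q3, q4, q5, q6}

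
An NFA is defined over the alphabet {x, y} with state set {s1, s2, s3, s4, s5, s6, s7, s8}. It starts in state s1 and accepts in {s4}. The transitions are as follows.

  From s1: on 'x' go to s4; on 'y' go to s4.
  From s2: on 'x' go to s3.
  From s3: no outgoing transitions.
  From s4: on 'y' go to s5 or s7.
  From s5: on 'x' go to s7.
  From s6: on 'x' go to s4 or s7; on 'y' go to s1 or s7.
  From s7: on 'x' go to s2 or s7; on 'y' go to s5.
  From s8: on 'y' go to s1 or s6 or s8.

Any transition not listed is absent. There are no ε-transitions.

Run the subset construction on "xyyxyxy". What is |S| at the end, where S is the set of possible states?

1

Start in {s1}.
Read 'x': {s1} → {s4}.
Read 'y': {s4} → {s5, s7}.
Read 'y': {s5, s7} → {s5}.
Read 'x': {s5} → {s7}.
Read 'y': {s7} → {s5}.
Read 'x': {s5} → {s7}.
Read 'y': {s7} → {s5}.
That set has 1 state.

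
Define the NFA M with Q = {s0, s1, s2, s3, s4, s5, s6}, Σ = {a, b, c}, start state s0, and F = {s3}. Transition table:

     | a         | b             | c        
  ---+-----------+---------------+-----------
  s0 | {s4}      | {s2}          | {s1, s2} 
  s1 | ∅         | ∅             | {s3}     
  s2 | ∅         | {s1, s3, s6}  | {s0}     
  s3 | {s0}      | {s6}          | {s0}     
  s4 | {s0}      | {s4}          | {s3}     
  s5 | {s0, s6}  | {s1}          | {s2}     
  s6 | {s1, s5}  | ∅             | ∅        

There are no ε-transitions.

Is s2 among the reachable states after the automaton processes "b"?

Yes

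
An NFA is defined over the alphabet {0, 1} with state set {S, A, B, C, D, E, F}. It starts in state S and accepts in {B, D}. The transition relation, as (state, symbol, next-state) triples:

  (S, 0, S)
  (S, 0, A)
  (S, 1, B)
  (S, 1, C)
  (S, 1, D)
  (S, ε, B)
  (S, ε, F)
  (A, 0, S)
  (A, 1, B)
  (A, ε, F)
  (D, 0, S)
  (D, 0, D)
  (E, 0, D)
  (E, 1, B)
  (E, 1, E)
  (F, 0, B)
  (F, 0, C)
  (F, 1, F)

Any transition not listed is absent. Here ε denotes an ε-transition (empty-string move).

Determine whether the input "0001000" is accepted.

Yes

Start: ε-closure({S}) = {S, B, F}.
Read '0': S→{S, A}, B→∅, F→{B, C}; union {S, A, B, C}; ε-closure = {S, A, B, C, F}.
Read '0': S→{S, A}, A→{S}, B→∅, C→∅, F→{B, C}; union {S, A, B, C}; ε-closure = {S, A, B, C, F}.
Read '0': S→{S, A}, A→{S}, B→∅, C→∅, F→{B, C}; union {S, A, B, C}; ε-closure = {S, A, B, C, F}.
Read '1': S→{B, C, D}, A→{B}, B→∅, C→∅, F→{F}; now {B, C, D, F}.
Read '0': B→∅, C→∅, D→{S, D}, F→{B, C}; union {S, B, C, D}; ε-closure = {S, B, C, D, F}.
Read '0': S→{S, A}, B→∅, C→∅, D→{S, D}, F→{B, C}; union {S, A, B, C, D}; ε-closure = {S, A, B, C, D, F}.
Read '0': S→{S, A}, A→{S}, B→∅, C→∅, D→{S, D}, F→{B, C}; union {S, A, B, C, D}; ε-closure = {S, A, B, C, D, F}.
The final set {S, A, B, C, D, F} contains the accepting states B, D.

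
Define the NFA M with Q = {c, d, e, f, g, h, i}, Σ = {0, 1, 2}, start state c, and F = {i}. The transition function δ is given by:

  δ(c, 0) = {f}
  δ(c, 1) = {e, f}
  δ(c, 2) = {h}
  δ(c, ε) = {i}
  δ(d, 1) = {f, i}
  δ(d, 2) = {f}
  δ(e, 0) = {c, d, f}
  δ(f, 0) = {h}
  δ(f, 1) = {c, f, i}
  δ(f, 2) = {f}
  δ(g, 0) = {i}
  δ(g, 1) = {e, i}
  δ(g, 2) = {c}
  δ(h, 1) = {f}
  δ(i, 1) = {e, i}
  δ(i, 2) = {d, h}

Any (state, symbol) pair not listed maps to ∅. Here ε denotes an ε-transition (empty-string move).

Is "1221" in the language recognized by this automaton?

Yes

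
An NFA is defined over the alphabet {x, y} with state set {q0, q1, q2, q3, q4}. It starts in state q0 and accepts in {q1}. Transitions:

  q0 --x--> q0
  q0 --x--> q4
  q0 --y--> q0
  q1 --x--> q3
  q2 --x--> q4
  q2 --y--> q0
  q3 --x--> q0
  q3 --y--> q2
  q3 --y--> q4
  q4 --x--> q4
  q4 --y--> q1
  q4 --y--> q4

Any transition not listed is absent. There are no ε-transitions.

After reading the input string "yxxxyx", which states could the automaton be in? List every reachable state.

{q0, q3, q4}

Start in {q0}.
Read 'y': q0→{q0}; now {q0}.
Read 'x': q0→{q0, q4}; now {q0, q4}.
Read 'x': q0→{q0, q4}, q4→{q4}; now {q0, q4}.
Read 'x': q0→{q0, q4}, q4→{q4}; now {q0, q4}.
Read 'y': q0→{q0}, q4→{q1, q4}; now {q0, q1, q4}.
Read 'x': q0→{q0, q4}, q1→{q3}, q4→{q4}; now {q0, q3, q4}.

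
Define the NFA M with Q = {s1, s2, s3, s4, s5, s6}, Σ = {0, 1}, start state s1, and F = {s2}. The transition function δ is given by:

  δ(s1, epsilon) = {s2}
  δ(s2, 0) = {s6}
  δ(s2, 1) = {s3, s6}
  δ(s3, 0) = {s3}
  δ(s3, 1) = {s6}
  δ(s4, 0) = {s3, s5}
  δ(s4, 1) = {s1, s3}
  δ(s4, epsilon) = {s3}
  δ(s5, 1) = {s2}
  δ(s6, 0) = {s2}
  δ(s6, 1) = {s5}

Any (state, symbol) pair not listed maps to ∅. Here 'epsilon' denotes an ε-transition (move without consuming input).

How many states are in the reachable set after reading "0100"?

0

Start: ε-closure({s1}) = {s1, s2}.
Read '0': s1→∅, s2→{s6}; now {s6}.
Read '1': s6→{s5}; now {s5}.
Read '0': s5→∅; now ∅.
The set is empty and remains empty for the remaining 1 symbol.
That set has 0 states.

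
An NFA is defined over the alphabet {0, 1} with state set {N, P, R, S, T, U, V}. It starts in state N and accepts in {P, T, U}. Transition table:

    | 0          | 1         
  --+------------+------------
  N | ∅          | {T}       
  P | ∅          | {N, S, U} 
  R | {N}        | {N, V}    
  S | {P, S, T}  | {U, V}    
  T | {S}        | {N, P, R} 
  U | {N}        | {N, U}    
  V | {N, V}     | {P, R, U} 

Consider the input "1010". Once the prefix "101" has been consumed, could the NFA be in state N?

Start in {N}.
Read '1': {N} → {T}.
Read '0': {T} → {S}.
Read '1': {S} → {U, V}.
State N is not in {U, V}.

No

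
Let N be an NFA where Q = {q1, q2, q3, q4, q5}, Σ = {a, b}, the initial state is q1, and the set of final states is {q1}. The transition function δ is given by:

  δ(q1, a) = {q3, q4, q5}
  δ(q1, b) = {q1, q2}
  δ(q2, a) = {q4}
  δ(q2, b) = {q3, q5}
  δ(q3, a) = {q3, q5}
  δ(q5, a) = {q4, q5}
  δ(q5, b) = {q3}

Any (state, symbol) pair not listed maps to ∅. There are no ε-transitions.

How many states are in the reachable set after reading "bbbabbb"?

0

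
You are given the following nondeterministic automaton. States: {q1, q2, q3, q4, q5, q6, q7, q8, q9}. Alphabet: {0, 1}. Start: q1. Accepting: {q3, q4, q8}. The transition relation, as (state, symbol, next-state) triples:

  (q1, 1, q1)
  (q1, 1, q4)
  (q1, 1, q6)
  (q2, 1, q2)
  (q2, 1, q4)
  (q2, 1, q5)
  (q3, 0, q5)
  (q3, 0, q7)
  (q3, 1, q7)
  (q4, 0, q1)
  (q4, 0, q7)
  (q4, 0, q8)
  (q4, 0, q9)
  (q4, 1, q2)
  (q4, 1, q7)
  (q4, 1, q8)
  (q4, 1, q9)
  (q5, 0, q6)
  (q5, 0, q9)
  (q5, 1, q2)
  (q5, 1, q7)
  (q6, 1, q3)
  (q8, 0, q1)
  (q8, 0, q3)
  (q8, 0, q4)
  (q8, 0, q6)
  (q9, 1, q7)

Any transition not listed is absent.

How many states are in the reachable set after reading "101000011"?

9

Start in {q1}.
Read '1': {q1} → {q1, q4, q6}.
Read '0': {q1, q4, q6} → {q1, q7, q8, q9}.
Read '1': {q1, q7, q8, q9} → {q1, q4, q6, q7}.
Read '0': {q1, q4, q6, q7} → {q1, q7, q8, q9}.
Read '0': {q1, q7, q8, q9} → {q1, q3, q4, q6}.
Read '0': {q1, q3, q4, q6} → {q1, q5, q7, q8, q9}.
Read '0': {q1, q5, q7, q8, q9} → {q1, q3, q4, q6, q9}.
Read '1': {q1, q3, q4, q6, q9} → {q1, q2, q3, q4, q6, q7, q8, q9}.
Read '1': {q1, q2, q3, q4, q6, q7, q8, q9} → {q1, q2, q3, q4, q5, q6, q7, q8, q9}.
That set has 9 states.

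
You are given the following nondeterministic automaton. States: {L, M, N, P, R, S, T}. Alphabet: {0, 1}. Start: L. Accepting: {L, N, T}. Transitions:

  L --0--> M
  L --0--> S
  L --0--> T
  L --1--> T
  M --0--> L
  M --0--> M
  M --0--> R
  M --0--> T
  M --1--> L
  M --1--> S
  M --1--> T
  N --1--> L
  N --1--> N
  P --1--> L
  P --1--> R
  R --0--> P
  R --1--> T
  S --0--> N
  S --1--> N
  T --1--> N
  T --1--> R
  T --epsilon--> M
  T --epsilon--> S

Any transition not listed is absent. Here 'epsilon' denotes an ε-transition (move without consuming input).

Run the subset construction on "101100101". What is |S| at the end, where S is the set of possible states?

6

Start in {L}.
Read '1': L→{T}; union {T}; ε-closure = {M, S, T}.
Read '0': M→{L, M, R, T}, S→{N}, T→∅; union {L, M, N, R, T}; ε-closure = {L, M, N, R, S, T}.
Read '1': L→{T}, M→{L, S, T}, N→{L, N}, R→{T}, S→{N}, T→{N, R}; union {L, N, R, S, T}; ε-closure = {L, M, N, R, S, T}.
Read '1': L→{T}, M→{L, S, T}, N→{L, N}, R→{T}, S→{N}, T→{N, R}; union {L, N, R, S, T}; ε-closure = {L, M, N, R, S, T}.
Read '0': L→{M, S, T}, M→{L, M, R, T}, N→∅, R→{P}, S→{N}, T→∅; now {L, M, N, P, R, S, T}.
Read '0': L→{M, S, T}, M→{L, M, R, T}, N→∅, P→∅, R→{P}, S→{N}, T→∅; now {L, M, N, P, R, S, T}.
Read '1': L→{T}, M→{L, S, T}, N→{L, N}, P→{L, R}, R→{T}, S→{N}, T→{N, R}; union {L, N, R, S, T}; ε-closure = {L, M, N, R, S, T}.
Read '0': L→{M, S, T}, M→{L, M, R, T}, N→∅, R→{P}, S→{N}, T→∅; now {L, M, N, P, R, S, T}.
Read '1': L→{T}, M→{L, S, T}, N→{L, N}, P→{L, R}, R→{T}, S→{N}, T→{N, R}; union {L, N, R, S, T}; ε-closure = {L, M, N, R, S, T}.
That set has 6 states.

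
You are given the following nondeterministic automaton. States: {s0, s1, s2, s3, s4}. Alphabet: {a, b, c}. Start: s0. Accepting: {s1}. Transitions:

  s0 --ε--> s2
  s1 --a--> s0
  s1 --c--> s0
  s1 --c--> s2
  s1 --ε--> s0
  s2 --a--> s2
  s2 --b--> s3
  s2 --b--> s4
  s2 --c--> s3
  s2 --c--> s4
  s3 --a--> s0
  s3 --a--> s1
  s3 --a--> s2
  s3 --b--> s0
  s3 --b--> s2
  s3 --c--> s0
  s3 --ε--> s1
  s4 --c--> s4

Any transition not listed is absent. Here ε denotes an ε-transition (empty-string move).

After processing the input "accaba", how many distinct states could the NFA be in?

Start: ε-closure({s0}) = {s0, s2}.
Read 'a': {s0, s2} → {s2}.
Read 'c': {s2} → {s0, s1, s2, s3, s4}.
Read 'c': {s0, s1, s2, s3, s4} → {s0, s1, s2, s3, s4}.
Read 'a': {s0, s1, s2, s3, s4} → {s0, s1, s2}.
Read 'b': {s0, s1, s2} → {s0, s1, s2, s3, s4}.
Read 'a': {s0, s1, s2, s3, s4} → {s0, s1, s2}.
That set has 3 states.

3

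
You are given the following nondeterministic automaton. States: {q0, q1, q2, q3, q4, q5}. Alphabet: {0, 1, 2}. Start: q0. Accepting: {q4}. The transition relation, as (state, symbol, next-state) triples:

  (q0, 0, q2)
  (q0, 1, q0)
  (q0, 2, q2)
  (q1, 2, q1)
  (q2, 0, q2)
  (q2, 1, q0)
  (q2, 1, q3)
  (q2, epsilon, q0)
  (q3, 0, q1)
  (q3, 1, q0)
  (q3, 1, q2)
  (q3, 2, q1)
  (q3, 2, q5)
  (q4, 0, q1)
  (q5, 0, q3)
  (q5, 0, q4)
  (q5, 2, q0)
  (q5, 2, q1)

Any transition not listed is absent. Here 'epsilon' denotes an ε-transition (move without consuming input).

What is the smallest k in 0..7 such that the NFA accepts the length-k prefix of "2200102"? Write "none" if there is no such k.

none

Start in {q0}.
Read '2': q0→{q2}; union {q2}; ε-closure = {q0, q2}.
Read '2': q0→{q2}, q2→∅; union {q2}; ε-closure = {q0, q2}.
Read '0': q0→{q2}, q2→{q2}; union {q2}; ε-closure = {q0, q2}.
Read '0': q0→{q2}, q2→{q2}; union {q2}; ε-closure = {q0, q2}.
Read '1': q0→{q0}, q2→{q0, q3}; now {q0, q3}.
Read '0': q0→{q2}, q3→{q1}; union {q1, q2}; ε-closure = {q0, q1, q2}.
Read '2': q0→{q2}, q1→{q1}, q2→∅; union {q1, q2}; ε-closure = {q0, q1, q2}.
No reachable set along the way intersects F.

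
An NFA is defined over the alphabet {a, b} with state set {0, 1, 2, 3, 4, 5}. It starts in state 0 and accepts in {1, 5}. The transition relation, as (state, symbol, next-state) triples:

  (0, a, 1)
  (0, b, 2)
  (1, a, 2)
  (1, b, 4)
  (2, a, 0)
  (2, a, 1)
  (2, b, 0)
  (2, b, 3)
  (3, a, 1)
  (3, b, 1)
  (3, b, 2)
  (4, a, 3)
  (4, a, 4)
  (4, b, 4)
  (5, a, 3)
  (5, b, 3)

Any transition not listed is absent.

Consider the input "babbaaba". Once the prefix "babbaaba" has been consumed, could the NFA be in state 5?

Start in {0}.
Read 'b': {0} → {2}.
Read 'a': {2} → {0, 1}.
Read 'b': {0, 1} → {2, 4}.
Read 'b': {2, 4} → {0, 3, 4}.
Read 'a': {0, 3, 4} → {1, 3, 4}.
Read 'a': {1, 3, 4} → {1, 2, 3, 4}.
Read 'b': {1, 2, 3, 4} → {0, 1, 2, 3, 4}.
Read 'a': {0, 1, 2, 3, 4} → {0, 1, 2, 3, 4}.
State 5 is not in {0, 1, 2, 3, 4}.

No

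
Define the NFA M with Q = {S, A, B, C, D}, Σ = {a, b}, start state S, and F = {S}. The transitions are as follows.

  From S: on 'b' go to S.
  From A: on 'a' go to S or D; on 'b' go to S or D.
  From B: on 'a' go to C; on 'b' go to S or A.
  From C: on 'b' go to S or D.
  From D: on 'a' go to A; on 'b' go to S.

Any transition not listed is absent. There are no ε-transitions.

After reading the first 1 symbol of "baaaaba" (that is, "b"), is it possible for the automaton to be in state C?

No

Start in {S}.
Read 'b': {S} → {S}.
State C is not in {S}.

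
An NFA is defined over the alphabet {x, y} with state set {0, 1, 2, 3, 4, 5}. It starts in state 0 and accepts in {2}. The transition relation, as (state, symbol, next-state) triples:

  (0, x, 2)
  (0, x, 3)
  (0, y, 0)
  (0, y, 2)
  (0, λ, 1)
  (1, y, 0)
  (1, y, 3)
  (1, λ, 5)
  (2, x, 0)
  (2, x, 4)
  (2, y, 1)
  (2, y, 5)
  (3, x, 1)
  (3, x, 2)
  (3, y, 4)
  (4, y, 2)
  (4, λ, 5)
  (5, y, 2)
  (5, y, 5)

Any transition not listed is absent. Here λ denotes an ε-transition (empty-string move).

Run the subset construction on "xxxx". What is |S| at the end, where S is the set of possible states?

Start: ε-closure({0}) = {0, 1, 5}.
Read 'x': 0→{2, 3}, 1→∅, 5→∅; now {2, 3}.
Read 'x': 2→{0, 4}, 3→{1, 2}; union {0, 1, 2, 4}; ε-closure = {0, 1, 2, 4, 5}.
Read 'x': 0→{2, 3}, 1→∅, 2→{0, 4}, 4→∅, 5→∅; union {0, 2, 3, 4}; ε-closure = {0, 1, 2, 3, 4, 5}.
Read 'x': 0→{2, 3}, 1→∅, 2→{0, 4}, 3→{1, 2}, 4→∅, 5→∅; union {0, 1, 2, 3, 4}; ε-closure = {0, 1, 2, 3, 4, 5}.
That set has 6 states.

6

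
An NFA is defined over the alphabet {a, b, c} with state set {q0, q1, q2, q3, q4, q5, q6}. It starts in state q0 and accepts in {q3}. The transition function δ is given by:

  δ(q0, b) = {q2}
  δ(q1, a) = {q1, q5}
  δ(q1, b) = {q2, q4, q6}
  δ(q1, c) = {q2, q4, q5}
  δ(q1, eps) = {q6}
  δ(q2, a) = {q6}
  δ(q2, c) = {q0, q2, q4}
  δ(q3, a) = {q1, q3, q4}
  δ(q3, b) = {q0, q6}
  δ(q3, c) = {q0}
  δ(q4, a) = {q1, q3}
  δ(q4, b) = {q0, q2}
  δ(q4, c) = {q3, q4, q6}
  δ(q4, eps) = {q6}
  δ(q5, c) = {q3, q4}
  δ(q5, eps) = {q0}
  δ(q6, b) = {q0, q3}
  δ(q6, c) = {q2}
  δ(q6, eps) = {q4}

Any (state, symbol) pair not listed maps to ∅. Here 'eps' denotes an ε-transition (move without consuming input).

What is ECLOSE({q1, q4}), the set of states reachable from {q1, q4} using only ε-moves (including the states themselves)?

Begin with {q1, q4}.
ε-move q4 → q6; add q6.

{q1, q4, q6}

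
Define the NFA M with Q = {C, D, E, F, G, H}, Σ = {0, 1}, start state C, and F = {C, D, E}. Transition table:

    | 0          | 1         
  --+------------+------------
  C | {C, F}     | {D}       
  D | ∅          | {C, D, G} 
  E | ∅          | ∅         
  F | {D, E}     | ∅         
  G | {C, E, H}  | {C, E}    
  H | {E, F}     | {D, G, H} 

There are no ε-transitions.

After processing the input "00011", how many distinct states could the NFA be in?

Start in {C}.
Read '0': {C} → {C, F}.
Read '0': {C, F} → {C, D, E, F}.
Read '0': {C, D, E, F} → {C, D, E, F}.
Read '1': {C, D, E, F} → {C, D, G}.
Read '1': {C, D, G} → {C, D, E, G}.
That set has 4 states.

4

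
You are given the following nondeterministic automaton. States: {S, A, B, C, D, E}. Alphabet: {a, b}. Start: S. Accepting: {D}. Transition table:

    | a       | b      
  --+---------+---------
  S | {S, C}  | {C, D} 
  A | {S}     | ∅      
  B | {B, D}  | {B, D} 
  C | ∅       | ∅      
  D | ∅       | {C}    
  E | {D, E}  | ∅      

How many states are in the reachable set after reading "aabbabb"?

0

Start in {S}.
Read 'a': S→{S, C}; now {S, C}.
Read 'a': S→{S, C}, C→∅; now {S, C}.
Read 'b': S→{C, D}, C→∅; now {C, D}.
Read 'b': C→∅, D→{C}; now {C}.
Read 'a': C→∅; now ∅.
The set is empty and remains empty for the remaining 2 symbols.
That set has 0 states.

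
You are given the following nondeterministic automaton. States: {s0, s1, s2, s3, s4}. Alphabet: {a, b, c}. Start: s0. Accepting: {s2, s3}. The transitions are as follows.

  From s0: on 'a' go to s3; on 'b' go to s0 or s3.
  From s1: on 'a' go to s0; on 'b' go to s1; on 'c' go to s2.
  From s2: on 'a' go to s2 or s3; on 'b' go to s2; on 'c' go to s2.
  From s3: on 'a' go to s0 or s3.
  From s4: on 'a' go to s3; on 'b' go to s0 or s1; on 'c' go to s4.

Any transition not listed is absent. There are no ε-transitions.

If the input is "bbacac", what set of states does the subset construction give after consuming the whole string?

∅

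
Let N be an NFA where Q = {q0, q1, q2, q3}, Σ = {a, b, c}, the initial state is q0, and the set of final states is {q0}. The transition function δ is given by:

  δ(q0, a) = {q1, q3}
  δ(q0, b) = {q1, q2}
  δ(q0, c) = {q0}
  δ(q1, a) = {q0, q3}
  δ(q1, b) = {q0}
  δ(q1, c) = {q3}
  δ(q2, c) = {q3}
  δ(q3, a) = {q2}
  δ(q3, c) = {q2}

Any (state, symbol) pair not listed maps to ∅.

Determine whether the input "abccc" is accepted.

Start in {q0}.
Read 'a': {q0} → {q1, q3}.
Read 'b': {q1, q3} → {q0}.
Read 'c': {q0} → {q0}.
Read 'c': {q0} → {q0}.
Read 'c': {q0} → {q0}.
The final set {q0} contains the accepting state q0.

Yes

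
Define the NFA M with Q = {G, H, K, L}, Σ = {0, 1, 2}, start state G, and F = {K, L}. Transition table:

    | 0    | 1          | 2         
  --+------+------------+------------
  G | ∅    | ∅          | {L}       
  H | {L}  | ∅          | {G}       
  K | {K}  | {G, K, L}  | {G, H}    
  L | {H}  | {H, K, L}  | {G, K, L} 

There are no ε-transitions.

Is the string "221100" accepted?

Start in {G}.
Read '2': G→{L}; now {L}.
Read '2': L→{G, K, L}; now {G, K, L}.
Read '1': G→∅, K→{G, K, L}, L→{H, K, L}; now {G, H, K, L}.
Read '1': G→∅, H→∅, K→{G, K, L}, L→{H, K, L}; now {G, H, K, L}.
Read '0': G→∅, H→{L}, K→{K}, L→{H}; now {H, K, L}.
Read '0': H→{L}, K→{K}, L→{H}; now {H, K, L}.
The final set {H, K, L} contains the accepting states K, L.

Yes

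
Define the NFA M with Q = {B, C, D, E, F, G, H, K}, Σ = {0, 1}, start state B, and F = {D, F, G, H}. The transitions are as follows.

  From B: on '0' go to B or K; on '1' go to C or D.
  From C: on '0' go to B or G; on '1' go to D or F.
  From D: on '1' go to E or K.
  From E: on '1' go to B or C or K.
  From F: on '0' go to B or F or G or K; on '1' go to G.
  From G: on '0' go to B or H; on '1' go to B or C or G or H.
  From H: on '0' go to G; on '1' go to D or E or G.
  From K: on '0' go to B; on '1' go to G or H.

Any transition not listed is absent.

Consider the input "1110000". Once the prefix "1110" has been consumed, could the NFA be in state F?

Start in {B}.
Read '1': B→{C, D}; now {C, D}.
Read '1': C→{D, F}, D→{E, K}; now {D, E, F, K}.
Read '1': D→{E, K}, E→{B, C, K}, F→{G}, K→{G, H}; now {B, C, E, G, H, K}.
Read '0': B→{B, K}, C→{B, G}, E→∅, G→{B, H}, H→{G}, K→{B}; now {B, G, H, K}.
State F is not in {B, G, H, K}.

No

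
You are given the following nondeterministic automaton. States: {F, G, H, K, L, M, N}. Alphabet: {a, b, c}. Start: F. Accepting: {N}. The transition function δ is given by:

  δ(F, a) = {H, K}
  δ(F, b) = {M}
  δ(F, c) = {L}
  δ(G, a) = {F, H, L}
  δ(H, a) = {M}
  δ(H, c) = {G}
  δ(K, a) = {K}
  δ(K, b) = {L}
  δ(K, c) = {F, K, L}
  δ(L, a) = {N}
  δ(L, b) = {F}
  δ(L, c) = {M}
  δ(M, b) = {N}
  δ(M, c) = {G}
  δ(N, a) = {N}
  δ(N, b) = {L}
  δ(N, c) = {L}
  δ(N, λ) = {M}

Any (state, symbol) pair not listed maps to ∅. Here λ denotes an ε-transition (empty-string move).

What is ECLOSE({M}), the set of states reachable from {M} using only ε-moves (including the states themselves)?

Begin with {M}.
No ε-moves leave this set, so the closure equals the set itself.

{M}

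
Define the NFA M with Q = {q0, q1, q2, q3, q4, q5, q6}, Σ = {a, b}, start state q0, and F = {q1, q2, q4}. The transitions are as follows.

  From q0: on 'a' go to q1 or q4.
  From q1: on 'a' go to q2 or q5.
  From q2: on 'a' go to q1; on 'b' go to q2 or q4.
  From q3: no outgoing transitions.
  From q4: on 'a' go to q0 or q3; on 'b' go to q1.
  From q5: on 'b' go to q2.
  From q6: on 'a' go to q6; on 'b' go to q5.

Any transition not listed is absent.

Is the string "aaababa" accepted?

Start in {q0}.
Read 'a': {q0} → {q1, q4}.
Read 'a': {q1, q4} → {q0, q2, q3, q5}.
Read 'a': {q0, q2, q3, q5} → {q1, q4}.
Read 'b': {q1, q4} → {q1}.
Read 'a': {q1} → {q2, q5}.
Read 'b': {q2, q5} → {q2, q4}.
Read 'a': {q2, q4} → {q0, q1, q3}.
The final set {q0, q1, q3} contains the accepting state q1.

Yes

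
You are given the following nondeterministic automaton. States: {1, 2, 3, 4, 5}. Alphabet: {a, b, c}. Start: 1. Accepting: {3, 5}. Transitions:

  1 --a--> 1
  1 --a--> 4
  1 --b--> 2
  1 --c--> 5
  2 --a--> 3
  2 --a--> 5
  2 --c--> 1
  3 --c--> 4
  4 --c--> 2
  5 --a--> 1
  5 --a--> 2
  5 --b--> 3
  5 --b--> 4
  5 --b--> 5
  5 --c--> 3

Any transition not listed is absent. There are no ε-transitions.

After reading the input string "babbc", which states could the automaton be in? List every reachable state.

{2, 3, 4}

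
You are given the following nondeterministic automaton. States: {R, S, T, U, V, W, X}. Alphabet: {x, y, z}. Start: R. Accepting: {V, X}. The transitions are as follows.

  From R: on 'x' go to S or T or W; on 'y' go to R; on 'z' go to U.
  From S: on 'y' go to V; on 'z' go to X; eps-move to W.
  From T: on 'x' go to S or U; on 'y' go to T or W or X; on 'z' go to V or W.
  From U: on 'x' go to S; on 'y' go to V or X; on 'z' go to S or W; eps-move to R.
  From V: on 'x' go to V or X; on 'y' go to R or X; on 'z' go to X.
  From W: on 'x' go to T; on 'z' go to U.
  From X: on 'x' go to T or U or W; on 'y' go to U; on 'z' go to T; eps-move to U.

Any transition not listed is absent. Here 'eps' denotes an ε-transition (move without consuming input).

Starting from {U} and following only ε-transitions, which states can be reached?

{R, U}

Begin with {U}.
ε-move U → R; add R.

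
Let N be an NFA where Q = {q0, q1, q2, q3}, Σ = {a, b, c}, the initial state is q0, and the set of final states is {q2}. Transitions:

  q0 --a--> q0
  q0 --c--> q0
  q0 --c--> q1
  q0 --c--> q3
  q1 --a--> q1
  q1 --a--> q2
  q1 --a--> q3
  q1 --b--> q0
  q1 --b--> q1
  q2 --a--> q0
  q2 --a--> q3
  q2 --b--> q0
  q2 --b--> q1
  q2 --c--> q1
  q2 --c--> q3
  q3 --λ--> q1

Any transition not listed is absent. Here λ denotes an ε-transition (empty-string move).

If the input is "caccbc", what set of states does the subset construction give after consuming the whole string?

{q0, q1, q3}

Start in {q0}.
Read 'c': {q0} → {q0, q1, q3}.
Read 'a': {q0, q1, q3} → {q0, q1, q2, q3}.
Read 'c': {q0, q1, q2, q3} → {q0, q1, q3}.
Read 'c': {q0, q1, q3} → {q0, q1, q3}.
Read 'b': {q0, q1, q3} → {q0, q1}.
Read 'c': {q0, q1} → {q0, q1, q3}.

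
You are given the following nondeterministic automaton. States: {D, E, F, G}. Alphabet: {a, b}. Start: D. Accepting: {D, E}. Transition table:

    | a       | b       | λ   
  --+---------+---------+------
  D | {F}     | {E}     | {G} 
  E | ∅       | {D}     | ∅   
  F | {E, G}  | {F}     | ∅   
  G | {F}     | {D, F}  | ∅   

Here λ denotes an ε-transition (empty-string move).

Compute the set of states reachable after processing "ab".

{F}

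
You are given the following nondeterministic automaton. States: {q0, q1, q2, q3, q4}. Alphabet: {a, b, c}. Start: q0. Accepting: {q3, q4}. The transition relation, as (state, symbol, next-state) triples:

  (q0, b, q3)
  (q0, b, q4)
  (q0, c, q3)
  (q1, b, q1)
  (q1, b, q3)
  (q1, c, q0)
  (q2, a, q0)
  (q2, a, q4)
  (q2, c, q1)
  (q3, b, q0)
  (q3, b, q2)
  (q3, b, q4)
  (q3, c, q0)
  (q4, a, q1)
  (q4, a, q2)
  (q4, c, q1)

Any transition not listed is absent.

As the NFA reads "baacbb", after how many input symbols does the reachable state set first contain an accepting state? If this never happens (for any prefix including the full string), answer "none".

1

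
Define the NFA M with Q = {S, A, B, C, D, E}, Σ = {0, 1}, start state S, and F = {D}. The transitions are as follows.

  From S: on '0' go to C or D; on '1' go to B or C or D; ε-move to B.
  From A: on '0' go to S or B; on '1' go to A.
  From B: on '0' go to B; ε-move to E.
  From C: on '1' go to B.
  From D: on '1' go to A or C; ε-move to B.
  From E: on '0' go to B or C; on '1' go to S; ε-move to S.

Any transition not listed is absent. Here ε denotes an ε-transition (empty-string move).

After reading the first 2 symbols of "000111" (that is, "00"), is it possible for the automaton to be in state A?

Start: ε-closure({S}) = {S, B, E}.
Read '0': {S, B, E} → {S, B, C, D, E}.
Read '0': {S, B, C, D, E} → {S, B, C, D, E}.
State A is not in {S, B, C, D, E}.

No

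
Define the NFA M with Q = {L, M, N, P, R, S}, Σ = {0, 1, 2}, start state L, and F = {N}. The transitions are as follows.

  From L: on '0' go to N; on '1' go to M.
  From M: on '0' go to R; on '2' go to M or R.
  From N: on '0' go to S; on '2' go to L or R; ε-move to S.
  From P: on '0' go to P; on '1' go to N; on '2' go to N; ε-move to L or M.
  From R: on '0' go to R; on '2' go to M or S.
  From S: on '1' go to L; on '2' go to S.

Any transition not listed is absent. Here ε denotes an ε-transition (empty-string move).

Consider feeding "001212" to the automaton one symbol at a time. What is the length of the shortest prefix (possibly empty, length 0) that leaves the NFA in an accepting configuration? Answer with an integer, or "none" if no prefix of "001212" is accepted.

Start in {L}.
Read '0': {L} → {N, S}.
None of the earlier sets intersect F, but {N, S} does.

1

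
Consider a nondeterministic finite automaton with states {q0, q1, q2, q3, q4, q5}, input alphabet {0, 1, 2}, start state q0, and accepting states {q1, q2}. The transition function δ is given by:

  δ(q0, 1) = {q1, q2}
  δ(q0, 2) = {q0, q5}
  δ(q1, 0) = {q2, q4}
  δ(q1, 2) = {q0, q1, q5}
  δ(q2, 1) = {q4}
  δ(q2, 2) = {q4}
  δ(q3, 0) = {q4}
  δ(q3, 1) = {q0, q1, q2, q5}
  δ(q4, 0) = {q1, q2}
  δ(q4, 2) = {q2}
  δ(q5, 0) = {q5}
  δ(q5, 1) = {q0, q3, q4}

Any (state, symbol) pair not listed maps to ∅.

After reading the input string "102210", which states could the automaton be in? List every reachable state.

Start in {q0}.
Read '1': {q0} → {q1, q2}.
Read '0': {q1, q2} → {q2, q4}.
Read '2': {q2, q4} → {q2, q4}.
Read '2': {q2, q4} → {q2, q4}.
Read '1': {q2, q4} → {q4}.
Read '0': {q4} → {q1, q2}.

{q1, q2}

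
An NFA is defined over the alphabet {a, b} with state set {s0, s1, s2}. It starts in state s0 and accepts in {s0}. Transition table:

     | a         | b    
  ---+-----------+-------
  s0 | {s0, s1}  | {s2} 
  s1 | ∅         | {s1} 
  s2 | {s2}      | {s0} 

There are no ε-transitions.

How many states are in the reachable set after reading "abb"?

Start in {s0}.
Read 'a': {s0} → {s0, s1}.
Read 'b': {s0, s1} → {s1, s2}.
Read 'b': {s1, s2} → {s0, s1}.
That set has 2 states.

2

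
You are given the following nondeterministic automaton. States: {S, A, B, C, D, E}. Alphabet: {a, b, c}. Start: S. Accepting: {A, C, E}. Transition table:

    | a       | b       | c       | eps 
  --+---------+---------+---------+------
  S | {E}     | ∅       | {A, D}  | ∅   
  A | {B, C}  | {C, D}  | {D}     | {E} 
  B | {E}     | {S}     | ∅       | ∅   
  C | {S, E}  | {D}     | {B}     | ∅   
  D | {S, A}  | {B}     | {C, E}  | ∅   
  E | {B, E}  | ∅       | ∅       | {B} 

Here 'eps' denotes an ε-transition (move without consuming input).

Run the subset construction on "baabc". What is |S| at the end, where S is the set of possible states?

Start in {S}.
Read 'b': S→∅; now ∅.
The set is empty and remains empty for the remaining 4 symbols.
That set has 0 states.

0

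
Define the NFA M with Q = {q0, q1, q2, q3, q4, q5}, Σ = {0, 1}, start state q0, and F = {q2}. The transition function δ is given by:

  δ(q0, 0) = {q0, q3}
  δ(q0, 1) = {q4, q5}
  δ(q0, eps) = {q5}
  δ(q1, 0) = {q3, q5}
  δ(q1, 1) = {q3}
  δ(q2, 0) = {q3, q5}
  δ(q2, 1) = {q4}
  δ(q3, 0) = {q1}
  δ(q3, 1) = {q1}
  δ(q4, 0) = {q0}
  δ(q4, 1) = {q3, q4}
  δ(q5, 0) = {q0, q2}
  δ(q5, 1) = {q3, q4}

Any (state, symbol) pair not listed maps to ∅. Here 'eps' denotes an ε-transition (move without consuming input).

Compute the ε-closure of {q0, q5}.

{q0, q5}

Begin with {q0, q5}.
No ε-moves leave this set, so the closure equals the set itself.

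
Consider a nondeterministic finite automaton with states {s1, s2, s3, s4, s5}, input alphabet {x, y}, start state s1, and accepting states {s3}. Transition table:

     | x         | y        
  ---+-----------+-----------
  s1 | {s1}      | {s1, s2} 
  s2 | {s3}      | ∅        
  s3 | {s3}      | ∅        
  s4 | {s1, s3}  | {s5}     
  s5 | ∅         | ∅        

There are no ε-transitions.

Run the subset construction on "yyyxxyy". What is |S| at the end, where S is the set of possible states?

2

Start in {s1}.
Read 'y': s1→{s1, s2}; now {s1, s2}.
Read 'y': s1→{s1, s2}, s2→∅; now {s1, s2}.
Read 'y': s1→{s1, s2}, s2→∅; now {s1, s2}.
Read 'x': s1→{s1}, s2→{s3}; now {s1, s3}.
Read 'x': s1→{s1}, s3→{s3}; now {s1, s3}.
Read 'y': s1→{s1, s2}, s3→∅; now {s1, s2}.
Read 'y': s1→{s1, s2}, s2→∅; now {s1, s2}.
That set has 2 states.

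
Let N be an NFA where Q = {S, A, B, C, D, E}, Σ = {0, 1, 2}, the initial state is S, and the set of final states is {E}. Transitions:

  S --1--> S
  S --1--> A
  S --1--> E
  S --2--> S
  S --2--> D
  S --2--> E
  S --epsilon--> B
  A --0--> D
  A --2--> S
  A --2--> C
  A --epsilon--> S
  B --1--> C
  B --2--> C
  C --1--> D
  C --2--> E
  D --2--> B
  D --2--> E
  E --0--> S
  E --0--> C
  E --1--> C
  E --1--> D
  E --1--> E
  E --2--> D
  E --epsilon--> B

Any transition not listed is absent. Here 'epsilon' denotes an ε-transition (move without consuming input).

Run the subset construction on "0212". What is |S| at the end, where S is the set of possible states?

0

Start: ε-closure({S}) = {S, B}.
Read '0': S→∅, B→∅; now ∅.
The set is empty and remains empty for the remaining 3 symbols.
That set has 0 states.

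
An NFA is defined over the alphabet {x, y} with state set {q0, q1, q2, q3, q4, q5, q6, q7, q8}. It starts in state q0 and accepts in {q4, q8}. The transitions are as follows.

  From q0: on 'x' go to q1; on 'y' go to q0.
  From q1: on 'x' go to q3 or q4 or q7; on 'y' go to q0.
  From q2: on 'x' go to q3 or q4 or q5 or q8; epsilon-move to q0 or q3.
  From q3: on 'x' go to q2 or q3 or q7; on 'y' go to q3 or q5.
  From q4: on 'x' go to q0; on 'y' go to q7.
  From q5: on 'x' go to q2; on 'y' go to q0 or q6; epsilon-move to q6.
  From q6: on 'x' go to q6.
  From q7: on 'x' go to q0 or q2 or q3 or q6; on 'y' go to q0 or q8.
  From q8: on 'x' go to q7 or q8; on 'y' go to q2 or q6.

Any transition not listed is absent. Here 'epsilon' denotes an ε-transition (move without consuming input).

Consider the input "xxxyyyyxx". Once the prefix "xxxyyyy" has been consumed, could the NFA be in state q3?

Yes

Start in {q0}.
Read 'x': q0→{q1}; now {q1}.
Read 'x': q1→{q3, q4, q7}; now {q3, q4, q7}.
Read 'x': q3→{q2, q3, q7}, q4→{q0}, q7→{q0, q2, q3, q6}; now {q0, q2, q3, q6, q7}.
Read 'y': q0→{q0}, q2→∅, q3→{q3, q5}, q6→∅, q7→{q0, q8}; union {q0, q3, q5, q8}; ε-closure = {q0, q3, q5, q6, q8}.
Read 'y': q0→{q0}, q3→{q3, q5}, q5→{q0, q6}, q6→∅, q8→{q2, q6}; now {q0, q2, q3, q5, q6}.
Read 'y': q0→{q0}, q2→∅, q3→{q3, q5}, q5→{q0, q6}, q6→∅; now {q0, q3, q5, q6}.
Read 'y': q0→{q0}, q3→{q3, q5}, q5→{q0, q6}, q6→∅; now {q0, q3, q5, q6}.
State q3 is in {q0, q3, q5, q6}.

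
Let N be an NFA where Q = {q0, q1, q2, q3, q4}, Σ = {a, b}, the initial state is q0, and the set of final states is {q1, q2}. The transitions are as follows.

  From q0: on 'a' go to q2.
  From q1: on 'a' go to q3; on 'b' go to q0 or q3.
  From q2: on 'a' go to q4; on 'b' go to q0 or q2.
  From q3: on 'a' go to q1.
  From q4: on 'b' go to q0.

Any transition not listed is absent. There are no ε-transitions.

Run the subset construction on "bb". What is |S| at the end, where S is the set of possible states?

0

Start in {q0}.
Read 'b': {q0} → ∅.
The set is empty and remains empty for the remaining 1 symbol.
That set has 0 states.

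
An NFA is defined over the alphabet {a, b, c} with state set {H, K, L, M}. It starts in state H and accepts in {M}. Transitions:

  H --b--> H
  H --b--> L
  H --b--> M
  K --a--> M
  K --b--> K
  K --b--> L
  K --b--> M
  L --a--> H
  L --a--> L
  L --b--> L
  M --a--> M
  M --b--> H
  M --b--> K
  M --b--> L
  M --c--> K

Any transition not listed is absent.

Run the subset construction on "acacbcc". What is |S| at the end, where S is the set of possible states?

0

Start in {H}.
Read 'a': H→∅; now ∅.
The set is empty and remains empty for the remaining 6 symbols.
That set has 0 states.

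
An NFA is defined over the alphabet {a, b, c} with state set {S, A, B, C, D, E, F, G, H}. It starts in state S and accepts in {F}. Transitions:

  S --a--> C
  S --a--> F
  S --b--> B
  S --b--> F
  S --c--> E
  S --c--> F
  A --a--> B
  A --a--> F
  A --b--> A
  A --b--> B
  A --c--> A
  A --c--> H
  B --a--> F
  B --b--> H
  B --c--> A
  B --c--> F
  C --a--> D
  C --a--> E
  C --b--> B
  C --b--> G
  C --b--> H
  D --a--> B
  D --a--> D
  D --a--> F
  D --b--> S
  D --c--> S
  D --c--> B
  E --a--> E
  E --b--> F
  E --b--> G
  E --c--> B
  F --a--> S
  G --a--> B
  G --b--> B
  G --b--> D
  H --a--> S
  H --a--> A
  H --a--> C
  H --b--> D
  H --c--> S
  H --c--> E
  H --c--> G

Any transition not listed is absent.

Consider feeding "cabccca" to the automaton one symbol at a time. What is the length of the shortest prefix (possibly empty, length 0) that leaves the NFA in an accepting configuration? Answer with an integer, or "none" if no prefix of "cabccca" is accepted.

1

Start in {S}.
Read 'c': S→{E, F}; now {E, F}.
None of the earlier sets intersect F, but {E, F} does.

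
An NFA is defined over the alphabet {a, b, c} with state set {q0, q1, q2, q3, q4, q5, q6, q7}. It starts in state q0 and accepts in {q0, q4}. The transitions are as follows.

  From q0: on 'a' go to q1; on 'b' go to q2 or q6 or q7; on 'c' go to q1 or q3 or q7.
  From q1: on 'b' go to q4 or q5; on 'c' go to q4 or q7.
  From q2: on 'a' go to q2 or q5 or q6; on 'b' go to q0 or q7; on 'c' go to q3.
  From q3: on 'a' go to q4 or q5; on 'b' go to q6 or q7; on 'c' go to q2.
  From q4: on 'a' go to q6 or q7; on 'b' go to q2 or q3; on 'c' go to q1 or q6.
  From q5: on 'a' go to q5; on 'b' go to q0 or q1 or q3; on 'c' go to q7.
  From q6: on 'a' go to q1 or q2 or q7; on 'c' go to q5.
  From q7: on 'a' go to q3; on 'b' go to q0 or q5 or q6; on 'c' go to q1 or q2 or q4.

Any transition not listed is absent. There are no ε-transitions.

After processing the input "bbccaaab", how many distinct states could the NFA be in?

Start in {q0}.
Read 'b': {q0} → {q2, q6, q7}.
Read 'b': {q2, q6, q7} → {q0, q5, q6, q7}.
Read 'c': {q0, q5, q6, q7} → {q1, q2, q3, q4, q5, q7}.
Read 'c': {q1, q2, q3, q4, q5, q7} → {q1, q2, q3, q4, q6, q7}.
Read 'a': {q1, q2, q3, q4, q6, q7} → {q1, q2, q3, q4, q5, q6, q7}.
Read 'a': {q1, q2, q3, q4, q5, q6, q7} → {q1, q2, q3, q4, q5, q6, q7}.
Read 'a': {q1, q2, q3, q4, q5, q6, q7} → {q1, q2, q3, q4, q5, q6, q7}.
Read 'b': {q1, q2, q3, q4, q5, q6, q7} → {q0, q1, q2, q3, q4, q5, q6, q7}.
That set has 8 states.

8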